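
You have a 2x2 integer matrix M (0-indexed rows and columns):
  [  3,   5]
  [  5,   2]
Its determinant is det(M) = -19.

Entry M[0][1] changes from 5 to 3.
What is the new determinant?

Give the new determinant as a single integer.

Answer: -9

Derivation:
det is linear in row 0: changing M[0][1] by delta changes det by delta * cofactor(0,1).
Cofactor C_01 = (-1)^(0+1) * minor(0,1) = -5
Entry delta = 3 - 5 = -2
Det delta = -2 * -5 = 10
New det = -19 + 10 = -9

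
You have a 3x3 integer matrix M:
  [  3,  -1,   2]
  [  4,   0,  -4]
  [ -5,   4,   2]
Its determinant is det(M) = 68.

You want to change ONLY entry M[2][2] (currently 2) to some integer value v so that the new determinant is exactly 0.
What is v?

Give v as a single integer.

det is linear in entry M[2][2]: det = old_det + (v - 2) * C_22
Cofactor C_22 = 4
Want det = 0: 68 + (v - 2) * 4 = 0
  (v - 2) = -68 / 4 = -17
  v = 2 + (-17) = -15

Answer: -15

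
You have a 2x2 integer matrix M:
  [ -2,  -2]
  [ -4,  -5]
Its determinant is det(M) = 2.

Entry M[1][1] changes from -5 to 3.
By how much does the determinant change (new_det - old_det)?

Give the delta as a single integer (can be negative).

Cofactor C_11 = -2
Entry delta = 3 - -5 = 8
Det delta = entry_delta * cofactor = 8 * -2 = -16

Answer: -16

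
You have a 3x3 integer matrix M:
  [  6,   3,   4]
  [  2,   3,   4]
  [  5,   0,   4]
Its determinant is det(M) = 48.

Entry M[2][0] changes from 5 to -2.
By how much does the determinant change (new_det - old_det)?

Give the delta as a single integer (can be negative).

Answer: 0

Derivation:
Cofactor C_20 = 0
Entry delta = -2 - 5 = -7
Det delta = entry_delta * cofactor = -7 * 0 = 0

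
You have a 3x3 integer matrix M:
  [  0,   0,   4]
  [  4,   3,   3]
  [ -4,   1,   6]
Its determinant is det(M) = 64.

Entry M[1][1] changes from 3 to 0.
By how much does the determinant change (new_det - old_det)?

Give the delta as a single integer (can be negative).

Answer: -48

Derivation:
Cofactor C_11 = 16
Entry delta = 0 - 3 = -3
Det delta = entry_delta * cofactor = -3 * 16 = -48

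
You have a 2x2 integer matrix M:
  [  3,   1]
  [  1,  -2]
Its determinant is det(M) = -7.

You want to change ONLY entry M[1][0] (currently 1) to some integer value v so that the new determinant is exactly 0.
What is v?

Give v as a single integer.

det is linear in entry M[1][0]: det = old_det + (v - 1) * C_10
Cofactor C_10 = -1
Want det = 0: -7 + (v - 1) * -1 = 0
  (v - 1) = 7 / -1 = -7
  v = 1 + (-7) = -6

Answer: -6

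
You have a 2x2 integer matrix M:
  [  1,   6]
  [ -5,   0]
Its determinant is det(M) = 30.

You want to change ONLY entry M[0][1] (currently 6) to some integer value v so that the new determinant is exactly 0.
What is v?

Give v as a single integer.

det is linear in entry M[0][1]: det = old_det + (v - 6) * C_01
Cofactor C_01 = 5
Want det = 0: 30 + (v - 6) * 5 = 0
  (v - 6) = -30 / 5 = -6
  v = 6 + (-6) = 0

Answer: 0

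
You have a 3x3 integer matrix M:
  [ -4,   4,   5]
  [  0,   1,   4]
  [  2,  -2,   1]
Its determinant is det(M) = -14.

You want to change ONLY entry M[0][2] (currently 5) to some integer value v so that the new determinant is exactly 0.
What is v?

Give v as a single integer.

Answer: -2

Derivation:
det is linear in entry M[0][2]: det = old_det + (v - 5) * C_02
Cofactor C_02 = -2
Want det = 0: -14 + (v - 5) * -2 = 0
  (v - 5) = 14 / -2 = -7
  v = 5 + (-7) = -2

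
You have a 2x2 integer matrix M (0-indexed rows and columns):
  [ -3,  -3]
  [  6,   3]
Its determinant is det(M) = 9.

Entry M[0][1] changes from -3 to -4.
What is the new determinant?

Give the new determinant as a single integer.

Answer: 15

Derivation:
det is linear in row 0: changing M[0][1] by delta changes det by delta * cofactor(0,1).
Cofactor C_01 = (-1)^(0+1) * minor(0,1) = -6
Entry delta = -4 - -3 = -1
Det delta = -1 * -6 = 6
New det = 9 + 6 = 15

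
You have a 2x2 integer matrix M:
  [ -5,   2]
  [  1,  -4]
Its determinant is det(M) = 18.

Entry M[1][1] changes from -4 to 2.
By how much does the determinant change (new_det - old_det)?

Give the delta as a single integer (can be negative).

Cofactor C_11 = -5
Entry delta = 2 - -4 = 6
Det delta = entry_delta * cofactor = 6 * -5 = -30

Answer: -30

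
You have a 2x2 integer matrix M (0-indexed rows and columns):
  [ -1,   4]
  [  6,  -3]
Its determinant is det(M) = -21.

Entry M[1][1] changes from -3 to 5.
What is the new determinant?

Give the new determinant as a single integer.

Answer: -29

Derivation:
det is linear in row 1: changing M[1][1] by delta changes det by delta * cofactor(1,1).
Cofactor C_11 = (-1)^(1+1) * minor(1,1) = -1
Entry delta = 5 - -3 = 8
Det delta = 8 * -1 = -8
New det = -21 + -8 = -29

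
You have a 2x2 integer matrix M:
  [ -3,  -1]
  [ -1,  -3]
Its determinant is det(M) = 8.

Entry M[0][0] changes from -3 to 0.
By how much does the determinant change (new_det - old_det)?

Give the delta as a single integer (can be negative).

Answer: -9

Derivation:
Cofactor C_00 = -3
Entry delta = 0 - -3 = 3
Det delta = entry_delta * cofactor = 3 * -3 = -9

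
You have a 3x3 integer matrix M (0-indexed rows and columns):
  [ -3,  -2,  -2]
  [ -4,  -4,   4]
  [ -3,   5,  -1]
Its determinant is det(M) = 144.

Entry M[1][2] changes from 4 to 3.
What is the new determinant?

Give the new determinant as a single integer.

det is linear in row 1: changing M[1][2] by delta changes det by delta * cofactor(1,2).
Cofactor C_12 = (-1)^(1+2) * minor(1,2) = 21
Entry delta = 3 - 4 = -1
Det delta = -1 * 21 = -21
New det = 144 + -21 = 123

Answer: 123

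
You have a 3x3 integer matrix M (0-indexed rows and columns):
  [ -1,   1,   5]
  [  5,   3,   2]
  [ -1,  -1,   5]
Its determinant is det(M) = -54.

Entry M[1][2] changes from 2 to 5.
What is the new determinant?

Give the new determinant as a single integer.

det is linear in row 1: changing M[1][2] by delta changes det by delta * cofactor(1,2).
Cofactor C_12 = (-1)^(1+2) * minor(1,2) = -2
Entry delta = 5 - 2 = 3
Det delta = 3 * -2 = -6
New det = -54 + -6 = -60

Answer: -60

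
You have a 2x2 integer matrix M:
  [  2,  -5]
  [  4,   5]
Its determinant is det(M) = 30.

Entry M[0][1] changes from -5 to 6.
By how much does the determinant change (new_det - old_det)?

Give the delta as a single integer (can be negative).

Answer: -44

Derivation:
Cofactor C_01 = -4
Entry delta = 6 - -5 = 11
Det delta = entry_delta * cofactor = 11 * -4 = -44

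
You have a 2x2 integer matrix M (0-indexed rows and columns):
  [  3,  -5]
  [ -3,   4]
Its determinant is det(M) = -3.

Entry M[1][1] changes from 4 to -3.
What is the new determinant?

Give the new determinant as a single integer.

det is linear in row 1: changing M[1][1] by delta changes det by delta * cofactor(1,1).
Cofactor C_11 = (-1)^(1+1) * minor(1,1) = 3
Entry delta = -3 - 4 = -7
Det delta = -7 * 3 = -21
New det = -3 + -21 = -24

Answer: -24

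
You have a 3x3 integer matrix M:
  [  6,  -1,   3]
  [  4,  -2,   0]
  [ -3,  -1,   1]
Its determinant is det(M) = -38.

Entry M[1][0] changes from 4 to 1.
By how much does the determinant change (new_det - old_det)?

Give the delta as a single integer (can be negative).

Answer: 6

Derivation:
Cofactor C_10 = -2
Entry delta = 1 - 4 = -3
Det delta = entry_delta * cofactor = -3 * -2 = 6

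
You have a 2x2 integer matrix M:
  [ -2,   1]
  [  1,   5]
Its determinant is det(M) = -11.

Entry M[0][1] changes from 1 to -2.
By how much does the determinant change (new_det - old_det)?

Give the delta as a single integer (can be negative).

Answer: 3

Derivation:
Cofactor C_01 = -1
Entry delta = -2 - 1 = -3
Det delta = entry_delta * cofactor = -3 * -1 = 3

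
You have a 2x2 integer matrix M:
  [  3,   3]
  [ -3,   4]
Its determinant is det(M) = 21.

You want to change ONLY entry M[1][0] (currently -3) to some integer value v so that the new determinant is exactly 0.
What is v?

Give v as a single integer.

det is linear in entry M[1][0]: det = old_det + (v - -3) * C_10
Cofactor C_10 = -3
Want det = 0: 21 + (v - -3) * -3 = 0
  (v - -3) = -21 / -3 = 7
  v = -3 + (7) = 4

Answer: 4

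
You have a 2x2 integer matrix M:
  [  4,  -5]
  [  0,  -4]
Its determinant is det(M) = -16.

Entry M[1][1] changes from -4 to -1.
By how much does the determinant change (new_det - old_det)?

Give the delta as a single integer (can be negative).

Answer: 12

Derivation:
Cofactor C_11 = 4
Entry delta = -1 - -4 = 3
Det delta = entry_delta * cofactor = 3 * 4 = 12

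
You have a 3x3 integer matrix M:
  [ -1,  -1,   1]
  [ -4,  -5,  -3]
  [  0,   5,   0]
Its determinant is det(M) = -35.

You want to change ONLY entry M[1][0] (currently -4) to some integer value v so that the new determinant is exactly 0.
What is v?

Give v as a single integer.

Answer: 3

Derivation:
det is linear in entry M[1][0]: det = old_det + (v - -4) * C_10
Cofactor C_10 = 5
Want det = 0: -35 + (v - -4) * 5 = 0
  (v - -4) = 35 / 5 = 7
  v = -4 + (7) = 3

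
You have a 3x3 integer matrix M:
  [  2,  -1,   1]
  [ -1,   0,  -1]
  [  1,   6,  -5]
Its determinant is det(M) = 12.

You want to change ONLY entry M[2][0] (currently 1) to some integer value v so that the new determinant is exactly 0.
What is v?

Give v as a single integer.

Answer: -11

Derivation:
det is linear in entry M[2][0]: det = old_det + (v - 1) * C_20
Cofactor C_20 = 1
Want det = 0: 12 + (v - 1) * 1 = 0
  (v - 1) = -12 / 1 = -12
  v = 1 + (-12) = -11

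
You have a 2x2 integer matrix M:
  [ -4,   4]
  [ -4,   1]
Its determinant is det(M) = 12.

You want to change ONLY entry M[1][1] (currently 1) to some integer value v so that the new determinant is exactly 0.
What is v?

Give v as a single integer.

det is linear in entry M[1][1]: det = old_det + (v - 1) * C_11
Cofactor C_11 = -4
Want det = 0: 12 + (v - 1) * -4 = 0
  (v - 1) = -12 / -4 = 3
  v = 1 + (3) = 4

Answer: 4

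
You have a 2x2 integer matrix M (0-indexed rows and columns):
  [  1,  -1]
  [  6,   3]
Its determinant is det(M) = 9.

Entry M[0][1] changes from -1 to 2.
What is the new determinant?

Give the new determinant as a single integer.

det is linear in row 0: changing M[0][1] by delta changes det by delta * cofactor(0,1).
Cofactor C_01 = (-1)^(0+1) * minor(0,1) = -6
Entry delta = 2 - -1 = 3
Det delta = 3 * -6 = -18
New det = 9 + -18 = -9

Answer: -9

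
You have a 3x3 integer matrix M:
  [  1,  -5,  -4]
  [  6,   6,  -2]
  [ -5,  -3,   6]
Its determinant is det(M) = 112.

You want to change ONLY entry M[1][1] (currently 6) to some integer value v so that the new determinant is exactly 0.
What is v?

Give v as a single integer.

det is linear in entry M[1][1]: det = old_det + (v - 6) * C_11
Cofactor C_11 = -14
Want det = 0: 112 + (v - 6) * -14 = 0
  (v - 6) = -112 / -14 = 8
  v = 6 + (8) = 14

Answer: 14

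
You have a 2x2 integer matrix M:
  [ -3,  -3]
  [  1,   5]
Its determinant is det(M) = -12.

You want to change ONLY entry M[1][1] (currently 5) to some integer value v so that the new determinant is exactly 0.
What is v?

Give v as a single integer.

det is linear in entry M[1][1]: det = old_det + (v - 5) * C_11
Cofactor C_11 = -3
Want det = 0: -12 + (v - 5) * -3 = 0
  (v - 5) = 12 / -3 = -4
  v = 5 + (-4) = 1

Answer: 1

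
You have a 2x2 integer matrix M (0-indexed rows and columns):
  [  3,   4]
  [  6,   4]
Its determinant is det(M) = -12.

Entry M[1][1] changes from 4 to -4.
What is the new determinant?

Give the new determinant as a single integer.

det is linear in row 1: changing M[1][1] by delta changes det by delta * cofactor(1,1).
Cofactor C_11 = (-1)^(1+1) * minor(1,1) = 3
Entry delta = -4 - 4 = -8
Det delta = -8 * 3 = -24
New det = -12 + -24 = -36

Answer: -36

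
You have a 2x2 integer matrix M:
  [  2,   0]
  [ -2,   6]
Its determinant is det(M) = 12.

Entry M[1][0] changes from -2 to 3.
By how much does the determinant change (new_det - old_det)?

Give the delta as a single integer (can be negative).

Cofactor C_10 = 0
Entry delta = 3 - -2 = 5
Det delta = entry_delta * cofactor = 5 * 0 = 0

Answer: 0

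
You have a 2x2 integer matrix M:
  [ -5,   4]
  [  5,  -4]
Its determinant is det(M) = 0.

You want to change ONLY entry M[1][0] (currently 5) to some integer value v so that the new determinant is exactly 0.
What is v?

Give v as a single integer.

det is linear in entry M[1][0]: det = old_det + (v - 5) * C_10
Cofactor C_10 = -4
Want det = 0: 0 + (v - 5) * -4 = 0
  (v - 5) = 0 / -4 = 0
  v = 5 + (0) = 5

Answer: 5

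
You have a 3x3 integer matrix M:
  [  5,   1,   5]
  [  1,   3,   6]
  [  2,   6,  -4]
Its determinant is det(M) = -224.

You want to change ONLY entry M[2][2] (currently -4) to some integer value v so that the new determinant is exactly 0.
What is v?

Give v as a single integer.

Answer: 12

Derivation:
det is linear in entry M[2][2]: det = old_det + (v - -4) * C_22
Cofactor C_22 = 14
Want det = 0: -224 + (v - -4) * 14 = 0
  (v - -4) = 224 / 14 = 16
  v = -4 + (16) = 12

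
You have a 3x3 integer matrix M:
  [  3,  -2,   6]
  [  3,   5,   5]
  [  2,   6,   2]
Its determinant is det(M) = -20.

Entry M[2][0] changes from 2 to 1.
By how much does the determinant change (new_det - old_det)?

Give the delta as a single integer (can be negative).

Answer: 40

Derivation:
Cofactor C_20 = -40
Entry delta = 1 - 2 = -1
Det delta = entry_delta * cofactor = -1 * -40 = 40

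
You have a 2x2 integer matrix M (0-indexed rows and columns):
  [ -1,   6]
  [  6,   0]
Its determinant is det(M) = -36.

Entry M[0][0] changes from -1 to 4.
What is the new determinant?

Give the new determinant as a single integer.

Answer: -36

Derivation:
det is linear in row 0: changing M[0][0] by delta changes det by delta * cofactor(0,0).
Cofactor C_00 = (-1)^(0+0) * minor(0,0) = 0
Entry delta = 4 - -1 = 5
Det delta = 5 * 0 = 0
New det = -36 + 0 = -36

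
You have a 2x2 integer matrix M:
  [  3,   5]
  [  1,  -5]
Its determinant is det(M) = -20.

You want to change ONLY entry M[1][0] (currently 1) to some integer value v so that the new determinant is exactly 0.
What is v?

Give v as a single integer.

Answer: -3

Derivation:
det is linear in entry M[1][0]: det = old_det + (v - 1) * C_10
Cofactor C_10 = -5
Want det = 0: -20 + (v - 1) * -5 = 0
  (v - 1) = 20 / -5 = -4
  v = 1 + (-4) = -3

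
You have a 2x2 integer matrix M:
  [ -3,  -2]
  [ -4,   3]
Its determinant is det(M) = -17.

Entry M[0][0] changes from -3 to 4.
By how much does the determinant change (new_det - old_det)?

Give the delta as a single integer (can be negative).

Cofactor C_00 = 3
Entry delta = 4 - -3 = 7
Det delta = entry_delta * cofactor = 7 * 3 = 21

Answer: 21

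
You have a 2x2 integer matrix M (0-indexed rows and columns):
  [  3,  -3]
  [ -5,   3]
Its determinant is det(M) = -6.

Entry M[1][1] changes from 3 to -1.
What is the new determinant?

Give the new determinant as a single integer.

Answer: -18

Derivation:
det is linear in row 1: changing M[1][1] by delta changes det by delta * cofactor(1,1).
Cofactor C_11 = (-1)^(1+1) * minor(1,1) = 3
Entry delta = -1 - 3 = -4
Det delta = -4 * 3 = -12
New det = -6 + -12 = -18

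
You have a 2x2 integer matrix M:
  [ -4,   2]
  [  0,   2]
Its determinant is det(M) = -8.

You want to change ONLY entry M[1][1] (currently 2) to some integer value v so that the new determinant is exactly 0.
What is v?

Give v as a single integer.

det is linear in entry M[1][1]: det = old_det + (v - 2) * C_11
Cofactor C_11 = -4
Want det = 0: -8 + (v - 2) * -4 = 0
  (v - 2) = 8 / -4 = -2
  v = 2 + (-2) = 0

Answer: 0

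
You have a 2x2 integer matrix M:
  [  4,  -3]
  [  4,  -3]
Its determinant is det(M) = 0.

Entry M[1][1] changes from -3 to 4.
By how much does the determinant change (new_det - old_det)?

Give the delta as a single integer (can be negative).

Cofactor C_11 = 4
Entry delta = 4 - -3 = 7
Det delta = entry_delta * cofactor = 7 * 4 = 28

Answer: 28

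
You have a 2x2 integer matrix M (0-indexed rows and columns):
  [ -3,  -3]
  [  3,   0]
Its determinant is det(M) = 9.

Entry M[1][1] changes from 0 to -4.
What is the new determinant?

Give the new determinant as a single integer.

Answer: 21

Derivation:
det is linear in row 1: changing M[1][1] by delta changes det by delta * cofactor(1,1).
Cofactor C_11 = (-1)^(1+1) * minor(1,1) = -3
Entry delta = -4 - 0 = -4
Det delta = -4 * -3 = 12
New det = 9 + 12 = 21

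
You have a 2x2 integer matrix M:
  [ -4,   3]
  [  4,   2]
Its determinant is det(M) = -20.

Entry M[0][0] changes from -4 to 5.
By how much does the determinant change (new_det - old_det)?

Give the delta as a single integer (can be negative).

Cofactor C_00 = 2
Entry delta = 5 - -4 = 9
Det delta = entry_delta * cofactor = 9 * 2 = 18

Answer: 18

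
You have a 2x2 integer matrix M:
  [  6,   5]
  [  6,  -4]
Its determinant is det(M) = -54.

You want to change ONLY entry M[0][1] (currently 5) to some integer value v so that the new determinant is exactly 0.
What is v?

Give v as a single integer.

det is linear in entry M[0][1]: det = old_det + (v - 5) * C_01
Cofactor C_01 = -6
Want det = 0: -54 + (v - 5) * -6 = 0
  (v - 5) = 54 / -6 = -9
  v = 5 + (-9) = -4

Answer: -4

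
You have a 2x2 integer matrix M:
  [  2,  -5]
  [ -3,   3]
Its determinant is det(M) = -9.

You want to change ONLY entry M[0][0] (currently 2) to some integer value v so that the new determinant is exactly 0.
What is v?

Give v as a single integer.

Answer: 5

Derivation:
det is linear in entry M[0][0]: det = old_det + (v - 2) * C_00
Cofactor C_00 = 3
Want det = 0: -9 + (v - 2) * 3 = 0
  (v - 2) = 9 / 3 = 3
  v = 2 + (3) = 5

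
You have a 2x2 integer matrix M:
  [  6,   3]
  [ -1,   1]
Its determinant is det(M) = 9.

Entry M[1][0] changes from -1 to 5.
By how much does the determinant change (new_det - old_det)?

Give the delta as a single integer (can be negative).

Answer: -18

Derivation:
Cofactor C_10 = -3
Entry delta = 5 - -1 = 6
Det delta = entry_delta * cofactor = 6 * -3 = -18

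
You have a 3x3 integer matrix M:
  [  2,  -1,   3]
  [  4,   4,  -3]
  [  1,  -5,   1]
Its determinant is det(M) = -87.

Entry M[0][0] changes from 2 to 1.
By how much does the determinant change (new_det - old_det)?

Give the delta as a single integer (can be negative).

Answer: 11

Derivation:
Cofactor C_00 = -11
Entry delta = 1 - 2 = -1
Det delta = entry_delta * cofactor = -1 * -11 = 11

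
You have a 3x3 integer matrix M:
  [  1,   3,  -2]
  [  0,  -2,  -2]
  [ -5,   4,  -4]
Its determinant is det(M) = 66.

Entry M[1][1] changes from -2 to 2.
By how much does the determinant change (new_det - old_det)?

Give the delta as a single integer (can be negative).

Answer: -56

Derivation:
Cofactor C_11 = -14
Entry delta = 2 - -2 = 4
Det delta = entry_delta * cofactor = 4 * -14 = -56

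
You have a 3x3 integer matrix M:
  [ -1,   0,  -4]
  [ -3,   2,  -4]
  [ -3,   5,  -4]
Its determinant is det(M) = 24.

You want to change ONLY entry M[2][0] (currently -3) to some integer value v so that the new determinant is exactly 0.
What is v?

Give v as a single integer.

det is linear in entry M[2][0]: det = old_det + (v - -3) * C_20
Cofactor C_20 = 8
Want det = 0: 24 + (v - -3) * 8 = 0
  (v - -3) = -24 / 8 = -3
  v = -3 + (-3) = -6

Answer: -6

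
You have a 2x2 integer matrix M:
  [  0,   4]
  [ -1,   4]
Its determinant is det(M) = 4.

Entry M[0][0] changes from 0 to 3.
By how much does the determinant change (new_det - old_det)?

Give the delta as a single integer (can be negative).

Cofactor C_00 = 4
Entry delta = 3 - 0 = 3
Det delta = entry_delta * cofactor = 3 * 4 = 12

Answer: 12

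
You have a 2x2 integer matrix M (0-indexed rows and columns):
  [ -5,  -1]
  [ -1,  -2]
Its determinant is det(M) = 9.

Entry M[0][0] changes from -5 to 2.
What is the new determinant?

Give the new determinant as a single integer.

det is linear in row 0: changing M[0][0] by delta changes det by delta * cofactor(0,0).
Cofactor C_00 = (-1)^(0+0) * minor(0,0) = -2
Entry delta = 2 - -5 = 7
Det delta = 7 * -2 = -14
New det = 9 + -14 = -5

Answer: -5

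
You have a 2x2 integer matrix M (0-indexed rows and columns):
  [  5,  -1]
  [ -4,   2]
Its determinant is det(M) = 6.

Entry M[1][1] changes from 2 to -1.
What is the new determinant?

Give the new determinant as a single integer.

Answer: -9

Derivation:
det is linear in row 1: changing M[1][1] by delta changes det by delta * cofactor(1,1).
Cofactor C_11 = (-1)^(1+1) * minor(1,1) = 5
Entry delta = -1 - 2 = -3
Det delta = -3 * 5 = -15
New det = 6 + -15 = -9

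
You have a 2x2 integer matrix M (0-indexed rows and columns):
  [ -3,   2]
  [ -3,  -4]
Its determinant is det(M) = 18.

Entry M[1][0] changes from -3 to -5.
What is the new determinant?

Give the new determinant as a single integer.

det is linear in row 1: changing M[1][0] by delta changes det by delta * cofactor(1,0).
Cofactor C_10 = (-1)^(1+0) * minor(1,0) = -2
Entry delta = -5 - -3 = -2
Det delta = -2 * -2 = 4
New det = 18 + 4 = 22

Answer: 22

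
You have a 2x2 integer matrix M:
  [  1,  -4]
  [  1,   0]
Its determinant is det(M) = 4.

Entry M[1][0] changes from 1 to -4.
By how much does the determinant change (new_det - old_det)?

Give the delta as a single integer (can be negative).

Cofactor C_10 = 4
Entry delta = -4 - 1 = -5
Det delta = entry_delta * cofactor = -5 * 4 = -20

Answer: -20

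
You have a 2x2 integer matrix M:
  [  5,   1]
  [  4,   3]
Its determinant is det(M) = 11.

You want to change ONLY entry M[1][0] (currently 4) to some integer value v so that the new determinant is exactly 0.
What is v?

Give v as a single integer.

det is linear in entry M[1][0]: det = old_det + (v - 4) * C_10
Cofactor C_10 = -1
Want det = 0: 11 + (v - 4) * -1 = 0
  (v - 4) = -11 / -1 = 11
  v = 4 + (11) = 15

Answer: 15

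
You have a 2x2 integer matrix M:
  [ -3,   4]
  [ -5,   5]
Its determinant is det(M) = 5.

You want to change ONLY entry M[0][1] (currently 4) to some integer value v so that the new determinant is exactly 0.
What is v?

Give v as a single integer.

det is linear in entry M[0][1]: det = old_det + (v - 4) * C_01
Cofactor C_01 = 5
Want det = 0: 5 + (v - 4) * 5 = 0
  (v - 4) = -5 / 5 = -1
  v = 4 + (-1) = 3

Answer: 3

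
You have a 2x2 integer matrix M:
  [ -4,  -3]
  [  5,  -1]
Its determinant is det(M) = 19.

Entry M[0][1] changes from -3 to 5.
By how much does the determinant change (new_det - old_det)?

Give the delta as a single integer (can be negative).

Answer: -40

Derivation:
Cofactor C_01 = -5
Entry delta = 5 - -3 = 8
Det delta = entry_delta * cofactor = 8 * -5 = -40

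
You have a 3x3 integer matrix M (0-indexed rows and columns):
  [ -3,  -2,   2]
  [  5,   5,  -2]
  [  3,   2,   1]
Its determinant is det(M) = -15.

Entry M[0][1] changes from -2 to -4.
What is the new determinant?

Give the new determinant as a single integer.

det is linear in row 0: changing M[0][1] by delta changes det by delta * cofactor(0,1).
Cofactor C_01 = (-1)^(0+1) * minor(0,1) = -11
Entry delta = -4 - -2 = -2
Det delta = -2 * -11 = 22
New det = -15 + 22 = 7

Answer: 7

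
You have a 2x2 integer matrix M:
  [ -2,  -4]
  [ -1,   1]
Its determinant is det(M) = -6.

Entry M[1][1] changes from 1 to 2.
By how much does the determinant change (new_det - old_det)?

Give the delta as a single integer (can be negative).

Cofactor C_11 = -2
Entry delta = 2 - 1 = 1
Det delta = entry_delta * cofactor = 1 * -2 = -2

Answer: -2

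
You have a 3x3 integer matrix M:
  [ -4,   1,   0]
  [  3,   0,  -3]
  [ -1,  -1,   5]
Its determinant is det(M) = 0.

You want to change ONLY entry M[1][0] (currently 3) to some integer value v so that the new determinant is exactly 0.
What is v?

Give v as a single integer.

Answer: 3

Derivation:
det is linear in entry M[1][0]: det = old_det + (v - 3) * C_10
Cofactor C_10 = -5
Want det = 0: 0 + (v - 3) * -5 = 0
  (v - 3) = 0 / -5 = 0
  v = 3 + (0) = 3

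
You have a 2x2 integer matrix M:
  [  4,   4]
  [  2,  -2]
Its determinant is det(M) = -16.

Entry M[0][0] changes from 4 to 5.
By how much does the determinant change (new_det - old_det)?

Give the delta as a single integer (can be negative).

Cofactor C_00 = -2
Entry delta = 5 - 4 = 1
Det delta = entry_delta * cofactor = 1 * -2 = -2

Answer: -2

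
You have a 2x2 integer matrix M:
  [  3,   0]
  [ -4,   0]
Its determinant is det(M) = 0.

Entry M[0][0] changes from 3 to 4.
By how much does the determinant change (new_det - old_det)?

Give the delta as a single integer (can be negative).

Cofactor C_00 = 0
Entry delta = 4 - 3 = 1
Det delta = entry_delta * cofactor = 1 * 0 = 0

Answer: 0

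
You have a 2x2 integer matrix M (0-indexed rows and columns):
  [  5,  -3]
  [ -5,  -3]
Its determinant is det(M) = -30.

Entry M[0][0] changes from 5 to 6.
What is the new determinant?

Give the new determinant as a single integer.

det is linear in row 0: changing M[0][0] by delta changes det by delta * cofactor(0,0).
Cofactor C_00 = (-1)^(0+0) * minor(0,0) = -3
Entry delta = 6 - 5 = 1
Det delta = 1 * -3 = -3
New det = -30 + -3 = -33

Answer: -33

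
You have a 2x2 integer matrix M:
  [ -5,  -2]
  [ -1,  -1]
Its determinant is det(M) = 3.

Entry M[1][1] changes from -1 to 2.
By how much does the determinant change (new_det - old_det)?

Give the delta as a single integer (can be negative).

Answer: -15

Derivation:
Cofactor C_11 = -5
Entry delta = 2 - -1 = 3
Det delta = entry_delta * cofactor = 3 * -5 = -15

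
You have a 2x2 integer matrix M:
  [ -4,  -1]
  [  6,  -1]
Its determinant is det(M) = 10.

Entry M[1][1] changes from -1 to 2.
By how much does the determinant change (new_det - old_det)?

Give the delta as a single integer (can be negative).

Cofactor C_11 = -4
Entry delta = 2 - -1 = 3
Det delta = entry_delta * cofactor = 3 * -4 = -12

Answer: -12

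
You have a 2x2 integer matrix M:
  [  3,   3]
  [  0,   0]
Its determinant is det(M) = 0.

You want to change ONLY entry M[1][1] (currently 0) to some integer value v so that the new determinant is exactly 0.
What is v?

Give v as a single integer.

det is linear in entry M[1][1]: det = old_det + (v - 0) * C_11
Cofactor C_11 = 3
Want det = 0: 0 + (v - 0) * 3 = 0
  (v - 0) = 0 / 3 = 0
  v = 0 + (0) = 0

Answer: 0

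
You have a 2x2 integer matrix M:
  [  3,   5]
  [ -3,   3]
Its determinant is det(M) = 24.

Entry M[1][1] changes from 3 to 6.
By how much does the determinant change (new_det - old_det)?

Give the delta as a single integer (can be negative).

Answer: 9

Derivation:
Cofactor C_11 = 3
Entry delta = 6 - 3 = 3
Det delta = entry_delta * cofactor = 3 * 3 = 9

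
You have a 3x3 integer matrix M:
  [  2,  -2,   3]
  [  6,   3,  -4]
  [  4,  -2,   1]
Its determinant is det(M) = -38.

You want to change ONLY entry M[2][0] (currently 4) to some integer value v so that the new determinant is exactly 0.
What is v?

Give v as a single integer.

det is linear in entry M[2][0]: det = old_det + (v - 4) * C_20
Cofactor C_20 = -1
Want det = 0: -38 + (v - 4) * -1 = 0
  (v - 4) = 38 / -1 = -38
  v = 4 + (-38) = -34

Answer: -34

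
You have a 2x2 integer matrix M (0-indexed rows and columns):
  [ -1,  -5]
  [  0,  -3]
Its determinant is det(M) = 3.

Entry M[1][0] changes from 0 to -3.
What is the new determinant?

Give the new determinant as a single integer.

det is linear in row 1: changing M[1][0] by delta changes det by delta * cofactor(1,0).
Cofactor C_10 = (-1)^(1+0) * minor(1,0) = 5
Entry delta = -3 - 0 = -3
Det delta = -3 * 5 = -15
New det = 3 + -15 = -12

Answer: -12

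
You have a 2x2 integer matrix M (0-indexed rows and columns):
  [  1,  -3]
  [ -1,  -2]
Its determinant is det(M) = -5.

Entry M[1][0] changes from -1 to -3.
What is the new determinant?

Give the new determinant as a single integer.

det is linear in row 1: changing M[1][0] by delta changes det by delta * cofactor(1,0).
Cofactor C_10 = (-1)^(1+0) * minor(1,0) = 3
Entry delta = -3 - -1 = -2
Det delta = -2 * 3 = -6
New det = -5 + -6 = -11

Answer: -11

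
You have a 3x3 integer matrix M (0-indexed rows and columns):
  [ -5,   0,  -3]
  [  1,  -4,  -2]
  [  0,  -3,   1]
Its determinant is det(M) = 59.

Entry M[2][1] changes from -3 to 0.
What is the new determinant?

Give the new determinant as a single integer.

Answer: 20

Derivation:
det is linear in row 2: changing M[2][1] by delta changes det by delta * cofactor(2,1).
Cofactor C_21 = (-1)^(2+1) * minor(2,1) = -13
Entry delta = 0 - -3 = 3
Det delta = 3 * -13 = -39
New det = 59 + -39 = 20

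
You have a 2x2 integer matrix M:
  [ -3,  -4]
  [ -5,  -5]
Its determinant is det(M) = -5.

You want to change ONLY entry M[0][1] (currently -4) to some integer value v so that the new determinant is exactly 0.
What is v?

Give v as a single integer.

det is linear in entry M[0][1]: det = old_det + (v - -4) * C_01
Cofactor C_01 = 5
Want det = 0: -5 + (v - -4) * 5 = 0
  (v - -4) = 5 / 5 = 1
  v = -4 + (1) = -3

Answer: -3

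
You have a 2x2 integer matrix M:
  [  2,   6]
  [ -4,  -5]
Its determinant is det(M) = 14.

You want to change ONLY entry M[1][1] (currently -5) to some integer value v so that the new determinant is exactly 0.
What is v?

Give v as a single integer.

det is linear in entry M[1][1]: det = old_det + (v - -5) * C_11
Cofactor C_11 = 2
Want det = 0: 14 + (v - -5) * 2 = 0
  (v - -5) = -14 / 2 = -7
  v = -5 + (-7) = -12

Answer: -12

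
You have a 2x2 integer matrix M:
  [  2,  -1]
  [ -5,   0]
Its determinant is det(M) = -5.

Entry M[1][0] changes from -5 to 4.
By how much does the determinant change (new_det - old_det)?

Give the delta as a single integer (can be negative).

Answer: 9

Derivation:
Cofactor C_10 = 1
Entry delta = 4 - -5 = 9
Det delta = entry_delta * cofactor = 9 * 1 = 9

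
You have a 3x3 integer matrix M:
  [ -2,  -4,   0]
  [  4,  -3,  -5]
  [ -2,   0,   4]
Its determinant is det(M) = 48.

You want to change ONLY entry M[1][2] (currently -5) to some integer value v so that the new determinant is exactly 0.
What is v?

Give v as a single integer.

Answer: -11

Derivation:
det is linear in entry M[1][2]: det = old_det + (v - -5) * C_12
Cofactor C_12 = 8
Want det = 0: 48 + (v - -5) * 8 = 0
  (v - -5) = -48 / 8 = -6
  v = -5 + (-6) = -11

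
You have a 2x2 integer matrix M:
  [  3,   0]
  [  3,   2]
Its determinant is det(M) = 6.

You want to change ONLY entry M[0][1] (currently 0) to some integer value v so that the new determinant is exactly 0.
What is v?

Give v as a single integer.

Answer: 2

Derivation:
det is linear in entry M[0][1]: det = old_det + (v - 0) * C_01
Cofactor C_01 = -3
Want det = 0: 6 + (v - 0) * -3 = 0
  (v - 0) = -6 / -3 = 2
  v = 0 + (2) = 2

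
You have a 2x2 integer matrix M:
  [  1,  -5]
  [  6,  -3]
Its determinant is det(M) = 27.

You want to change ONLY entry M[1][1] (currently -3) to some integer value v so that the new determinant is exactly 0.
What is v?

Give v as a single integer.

Answer: -30

Derivation:
det is linear in entry M[1][1]: det = old_det + (v - -3) * C_11
Cofactor C_11 = 1
Want det = 0: 27 + (v - -3) * 1 = 0
  (v - -3) = -27 / 1 = -27
  v = -3 + (-27) = -30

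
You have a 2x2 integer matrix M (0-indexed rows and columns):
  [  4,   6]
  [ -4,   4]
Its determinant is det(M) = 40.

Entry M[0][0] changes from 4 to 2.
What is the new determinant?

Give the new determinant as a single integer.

det is linear in row 0: changing M[0][0] by delta changes det by delta * cofactor(0,0).
Cofactor C_00 = (-1)^(0+0) * minor(0,0) = 4
Entry delta = 2 - 4 = -2
Det delta = -2 * 4 = -8
New det = 40 + -8 = 32

Answer: 32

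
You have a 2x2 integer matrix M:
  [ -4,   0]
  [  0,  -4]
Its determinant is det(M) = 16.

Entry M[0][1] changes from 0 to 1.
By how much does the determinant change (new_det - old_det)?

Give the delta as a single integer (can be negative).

Answer: 0

Derivation:
Cofactor C_01 = 0
Entry delta = 1 - 0 = 1
Det delta = entry_delta * cofactor = 1 * 0 = 0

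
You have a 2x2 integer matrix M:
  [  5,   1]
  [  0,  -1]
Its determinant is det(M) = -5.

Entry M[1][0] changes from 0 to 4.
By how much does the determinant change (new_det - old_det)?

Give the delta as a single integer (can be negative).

Answer: -4

Derivation:
Cofactor C_10 = -1
Entry delta = 4 - 0 = 4
Det delta = entry_delta * cofactor = 4 * -1 = -4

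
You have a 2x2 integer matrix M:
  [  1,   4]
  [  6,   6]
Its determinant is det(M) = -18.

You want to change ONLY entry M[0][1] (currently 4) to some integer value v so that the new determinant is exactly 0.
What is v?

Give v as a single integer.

Answer: 1

Derivation:
det is linear in entry M[0][1]: det = old_det + (v - 4) * C_01
Cofactor C_01 = -6
Want det = 0: -18 + (v - 4) * -6 = 0
  (v - 4) = 18 / -6 = -3
  v = 4 + (-3) = 1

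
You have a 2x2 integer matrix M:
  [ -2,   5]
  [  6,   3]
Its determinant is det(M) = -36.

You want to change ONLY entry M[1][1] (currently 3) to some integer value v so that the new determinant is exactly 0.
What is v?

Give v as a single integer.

Answer: -15

Derivation:
det is linear in entry M[1][1]: det = old_det + (v - 3) * C_11
Cofactor C_11 = -2
Want det = 0: -36 + (v - 3) * -2 = 0
  (v - 3) = 36 / -2 = -18
  v = 3 + (-18) = -15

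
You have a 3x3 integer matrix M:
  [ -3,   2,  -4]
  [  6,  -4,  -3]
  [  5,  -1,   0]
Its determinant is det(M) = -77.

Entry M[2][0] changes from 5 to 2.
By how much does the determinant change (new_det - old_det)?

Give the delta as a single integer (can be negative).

Answer: 66

Derivation:
Cofactor C_20 = -22
Entry delta = 2 - 5 = -3
Det delta = entry_delta * cofactor = -3 * -22 = 66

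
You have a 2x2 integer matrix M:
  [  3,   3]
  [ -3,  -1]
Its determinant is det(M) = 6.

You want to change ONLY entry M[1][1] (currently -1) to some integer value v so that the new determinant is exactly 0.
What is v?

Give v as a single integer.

Answer: -3

Derivation:
det is linear in entry M[1][1]: det = old_det + (v - -1) * C_11
Cofactor C_11 = 3
Want det = 0: 6 + (v - -1) * 3 = 0
  (v - -1) = -6 / 3 = -2
  v = -1 + (-2) = -3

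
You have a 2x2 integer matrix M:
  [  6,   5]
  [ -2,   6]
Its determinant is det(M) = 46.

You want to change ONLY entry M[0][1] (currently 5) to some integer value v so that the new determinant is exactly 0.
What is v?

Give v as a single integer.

det is linear in entry M[0][1]: det = old_det + (v - 5) * C_01
Cofactor C_01 = 2
Want det = 0: 46 + (v - 5) * 2 = 0
  (v - 5) = -46 / 2 = -23
  v = 5 + (-23) = -18

Answer: -18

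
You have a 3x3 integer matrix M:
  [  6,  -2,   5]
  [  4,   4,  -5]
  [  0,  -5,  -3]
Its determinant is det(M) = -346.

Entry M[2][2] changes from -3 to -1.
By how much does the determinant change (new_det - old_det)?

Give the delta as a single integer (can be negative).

Answer: 64

Derivation:
Cofactor C_22 = 32
Entry delta = -1 - -3 = 2
Det delta = entry_delta * cofactor = 2 * 32 = 64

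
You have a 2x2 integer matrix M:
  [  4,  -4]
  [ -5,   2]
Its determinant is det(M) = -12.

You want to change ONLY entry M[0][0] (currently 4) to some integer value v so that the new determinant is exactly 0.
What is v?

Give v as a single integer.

det is linear in entry M[0][0]: det = old_det + (v - 4) * C_00
Cofactor C_00 = 2
Want det = 0: -12 + (v - 4) * 2 = 0
  (v - 4) = 12 / 2 = 6
  v = 4 + (6) = 10

Answer: 10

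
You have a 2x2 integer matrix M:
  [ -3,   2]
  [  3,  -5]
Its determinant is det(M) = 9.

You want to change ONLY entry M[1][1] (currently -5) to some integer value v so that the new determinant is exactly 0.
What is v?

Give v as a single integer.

Answer: -2

Derivation:
det is linear in entry M[1][1]: det = old_det + (v - -5) * C_11
Cofactor C_11 = -3
Want det = 0: 9 + (v - -5) * -3 = 0
  (v - -5) = -9 / -3 = 3
  v = -5 + (3) = -2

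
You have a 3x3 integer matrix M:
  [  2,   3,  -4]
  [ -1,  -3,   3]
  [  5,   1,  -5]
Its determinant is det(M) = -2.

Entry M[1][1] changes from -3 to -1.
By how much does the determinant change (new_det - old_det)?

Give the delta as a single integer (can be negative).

Cofactor C_11 = 10
Entry delta = -1 - -3 = 2
Det delta = entry_delta * cofactor = 2 * 10 = 20

Answer: 20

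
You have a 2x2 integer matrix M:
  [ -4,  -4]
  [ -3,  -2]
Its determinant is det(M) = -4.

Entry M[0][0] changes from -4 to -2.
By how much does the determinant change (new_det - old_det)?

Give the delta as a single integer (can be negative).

Cofactor C_00 = -2
Entry delta = -2 - -4 = 2
Det delta = entry_delta * cofactor = 2 * -2 = -4

Answer: -4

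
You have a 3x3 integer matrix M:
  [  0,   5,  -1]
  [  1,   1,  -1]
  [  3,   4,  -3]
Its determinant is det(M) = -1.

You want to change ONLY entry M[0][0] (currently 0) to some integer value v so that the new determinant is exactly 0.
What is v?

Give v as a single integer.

det is linear in entry M[0][0]: det = old_det + (v - 0) * C_00
Cofactor C_00 = 1
Want det = 0: -1 + (v - 0) * 1 = 0
  (v - 0) = 1 / 1 = 1
  v = 0 + (1) = 1

Answer: 1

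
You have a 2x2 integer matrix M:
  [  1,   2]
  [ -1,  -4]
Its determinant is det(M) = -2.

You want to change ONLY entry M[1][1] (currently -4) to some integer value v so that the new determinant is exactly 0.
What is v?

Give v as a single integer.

Answer: -2

Derivation:
det is linear in entry M[1][1]: det = old_det + (v - -4) * C_11
Cofactor C_11 = 1
Want det = 0: -2 + (v - -4) * 1 = 0
  (v - -4) = 2 / 1 = 2
  v = -4 + (2) = -2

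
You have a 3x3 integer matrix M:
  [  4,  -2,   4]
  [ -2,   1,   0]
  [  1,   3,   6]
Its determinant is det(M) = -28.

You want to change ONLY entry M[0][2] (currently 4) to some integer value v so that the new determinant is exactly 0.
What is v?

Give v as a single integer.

Answer: 0

Derivation:
det is linear in entry M[0][2]: det = old_det + (v - 4) * C_02
Cofactor C_02 = -7
Want det = 0: -28 + (v - 4) * -7 = 0
  (v - 4) = 28 / -7 = -4
  v = 4 + (-4) = 0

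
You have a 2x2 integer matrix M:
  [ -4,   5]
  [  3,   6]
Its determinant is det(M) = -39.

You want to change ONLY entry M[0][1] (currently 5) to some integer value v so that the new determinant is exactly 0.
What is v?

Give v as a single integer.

det is linear in entry M[0][1]: det = old_det + (v - 5) * C_01
Cofactor C_01 = -3
Want det = 0: -39 + (v - 5) * -3 = 0
  (v - 5) = 39 / -3 = -13
  v = 5 + (-13) = -8

Answer: -8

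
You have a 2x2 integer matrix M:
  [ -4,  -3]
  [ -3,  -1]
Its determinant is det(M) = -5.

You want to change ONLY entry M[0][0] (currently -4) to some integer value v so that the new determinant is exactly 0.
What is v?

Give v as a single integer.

Answer: -9

Derivation:
det is linear in entry M[0][0]: det = old_det + (v - -4) * C_00
Cofactor C_00 = -1
Want det = 0: -5 + (v - -4) * -1 = 0
  (v - -4) = 5 / -1 = -5
  v = -4 + (-5) = -9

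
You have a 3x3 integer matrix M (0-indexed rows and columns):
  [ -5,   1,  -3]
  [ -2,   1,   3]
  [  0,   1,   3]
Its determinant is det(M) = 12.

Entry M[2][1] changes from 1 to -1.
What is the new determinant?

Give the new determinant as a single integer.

Answer: -30

Derivation:
det is linear in row 2: changing M[2][1] by delta changes det by delta * cofactor(2,1).
Cofactor C_21 = (-1)^(2+1) * minor(2,1) = 21
Entry delta = -1 - 1 = -2
Det delta = -2 * 21 = -42
New det = 12 + -42 = -30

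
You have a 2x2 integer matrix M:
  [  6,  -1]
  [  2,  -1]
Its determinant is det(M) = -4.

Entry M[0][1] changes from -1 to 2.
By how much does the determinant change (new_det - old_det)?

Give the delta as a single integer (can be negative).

Cofactor C_01 = -2
Entry delta = 2 - -1 = 3
Det delta = entry_delta * cofactor = 3 * -2 = -6

Answer: -6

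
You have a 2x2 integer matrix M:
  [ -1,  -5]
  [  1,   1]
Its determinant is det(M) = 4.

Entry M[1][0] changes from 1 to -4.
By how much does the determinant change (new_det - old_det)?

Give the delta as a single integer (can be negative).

Cofactor C_10 = 5
Entry delta = -4 - 1 = -5
Det delta = entry_delta * cofactor = -5 * 5 = -25

Answer: -25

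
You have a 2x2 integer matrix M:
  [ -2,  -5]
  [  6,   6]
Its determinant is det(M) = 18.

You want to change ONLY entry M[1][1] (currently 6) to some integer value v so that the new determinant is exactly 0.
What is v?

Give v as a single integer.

Answer: 15

Derivation:
det is linear in entry M[1][1]: det = old_det + (v - 6) * C_11
Cofactor C_11 = -2
Want det = 0: 18 + (v - 6) * -2 = 0
  (v - 6) = -18 / -2 = 9
  v = 6 + (9) = 15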